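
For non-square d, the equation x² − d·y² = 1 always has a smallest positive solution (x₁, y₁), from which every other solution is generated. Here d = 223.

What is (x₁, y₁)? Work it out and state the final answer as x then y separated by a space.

d=223: √d = [14; 1,13,1,28] (ℓ=4, even), read p_3/q_3
step 0: (14, 1)  from 14·(1,0) + (0,1)
…
step 2: (209, 14)  from 13·(15,1) + (14,1)
step 3: (224, 15)  from 1·(209,14) + (15,1)
(x₁, y₁) = (224, 15);  224² − 223·15² = 1 ✓

224 15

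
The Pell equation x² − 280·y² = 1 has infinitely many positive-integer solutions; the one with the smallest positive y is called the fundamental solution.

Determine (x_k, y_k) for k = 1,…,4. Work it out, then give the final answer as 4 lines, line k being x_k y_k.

√280 → a₀=16, period (1,2,1,2,1,32); ℓ=6 even so k=5
i=0: a=16 ⇒ p=16, q=1
i=1: a=1 ⇒ p=17, q=1
i=2: a=2 ⇒ p=50, q=3
…
i=4: a=2 ⇒ p=184, q=11
i=5: a=1 ⇒ p=251, q=15
(x₁, y₁) = (251, 15);  251² − 280·15² = 1 ✓
(x_2, y_2) = (251·251 + 280·15·15, 251·15 + 15·251) = (126001, 7530)
(x_3, y_3) = (251·126001 + 280·15·7530, 251·7530 + 15·126001) = (63252251, 3780045)
(x_4, y_4) = (251·63252251 + 280·15·3780045, 251·3780045 + 15·63252251) = (31752504001, 1897575060)

251 15
126001 7530
63252251 3780045
31752504001 1897575060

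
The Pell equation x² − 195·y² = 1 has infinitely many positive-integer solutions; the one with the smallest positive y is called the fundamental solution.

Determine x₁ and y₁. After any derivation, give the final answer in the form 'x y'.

14 1

√195 = [13; 1,26, …], period ℓ=2 (even) → k=1
step 0: (13, 1)  from 13·(1,0) + (0,1)
step 1: (14, 1)  from 1·(13,1) + (1,0)
(x₁, y₁) = (14, 1);  14² − 195·1² = 1 ✓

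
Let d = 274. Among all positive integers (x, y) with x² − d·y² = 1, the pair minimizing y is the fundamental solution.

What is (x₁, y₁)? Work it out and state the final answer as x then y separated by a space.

3959299 239190

√274 → a₀=16, period (1,1,4,4,1,1,32); ℓ=7 odd so k=13
step 0: (16, 1)  from 16·(1,0) + (0,1)
…
step 2: (33, 2)  from 1·(17,1) + (16,1)
step 3: (149, 9)  from 4·(33,2) + (17,1)
…
step 5: (778, 47)  from 1·(629,38) + (149,9)
…
step 8: (47209, 2852)  from 1·(45802,2767) + (1407,85)
…
step 10: (419253, 25328)  from 4·(93011,5619) + (47209,2852)
step 11: (1770023, 106931)  from 4·(419253,25328) + (93011,5619)
step 12: (2189276, 132259)  from 1·(1770023,106931) + (419253,25328)
step 13: (3959299, 239190)  from 1·(2189276,132259) + (1770023,106931)
fundamental: x₁=3959299, y₁=239190  (since 15676048571401 − 274·57211856100 = 1)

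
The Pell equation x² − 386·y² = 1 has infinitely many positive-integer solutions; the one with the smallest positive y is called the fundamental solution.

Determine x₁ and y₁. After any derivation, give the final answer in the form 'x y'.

[19; 1,1,1,4,1,18,1,4,1,1,1,38] for √386; ℓ=12 ⇒ convergent index 11
i=0: a=19 ⇒ p=19, q=1
…
i=2: a=1 ⇒ p=39, q=2
i=3: a=1 ⇒ p=59, q=3
…
i=8: a=4 ⇒ p=32771, q=1668
…
i=10: a=1 ⇒ p=72163, q=3673
i=11: a=1 ⇒ p=111555, q=5678
→ (111555, 5678).  Check: 111555²=12444518025, 386·5678²=12444518024, difference 1.

111555 5678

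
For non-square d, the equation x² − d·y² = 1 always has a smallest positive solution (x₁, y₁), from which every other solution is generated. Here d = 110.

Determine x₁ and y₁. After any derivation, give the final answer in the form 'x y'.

√110 → a₀=10, period (2,20); ℓ=2 even so k=1
k=0  a_k=10  p_k/q_k = 10/1
k=1  a_k=2  p_k/q_k = 21/2
→ (21, 2).  Check: 21²=441, 110·2²=440, difference 1.

21 2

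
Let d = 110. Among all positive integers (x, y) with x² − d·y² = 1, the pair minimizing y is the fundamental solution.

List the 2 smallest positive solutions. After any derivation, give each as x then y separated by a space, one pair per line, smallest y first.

21 2
881 84

√110 → a₀=10, period (2,20); ℓ=2 even so k=1
step 0: (10, 1)  from 10·(1,0) + (0,1)
step 1: (21, 2)  from 2·(10,1) + (1,0)
→ (21, 2).  Check: 21²=441, 110·2²=440, difference 1.
(21+2√110)^2 = 881 + 84√110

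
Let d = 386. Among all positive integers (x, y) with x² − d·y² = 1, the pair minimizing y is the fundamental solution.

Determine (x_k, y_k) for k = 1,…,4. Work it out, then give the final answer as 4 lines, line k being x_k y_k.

d=386: √d = [19; 1,1,1,4,1,18,1,4,1,1,1,38] (ℓ=12, even), read p_11/q_11
i=0: a=19 ⇒ p=19, q=1
i=1: a=1 ⇒ p=20, q=1
…
i=3: a=1 ⇒ p=59, q=3
…
i=5: a=1 ⇒ p=334, q=17
i=6: a=18 ⇒ p=6287, q=320
…
i=8: a=4 ⇒ p=32771, q=1668
…
i=10: a=1 ⇒ p=72163, q=3673
i=11: a=1 ⇒ p=111555, q=5678
→ (111555, 5678).  Check: 111555²=12444518025, 386·5678²=12444518024, difference 1.
n=2: (111555,5678)∘(111555,5678) = (111555·111555+386·5678·5678, 111555·5678+5678·111555) = (24889036049,1266818580)
n=3: (24889036049,1266818580)∘(111555,5678) = (111555·24889036049+386·5678·1266818580, 111555·1266818580+5678·24889036049) = (5552992832780835,282639893378122)
n=4: (5552992832780835,282639893378122)∘(111555,5678) = (111555·5552992832780835+386·5678·282639893378122, 111555·282639893378122+5678·5552992832780835) = (1238928230896843060801,63059786610325980840)

111555 5678
24889036049 1266818580
5552992832780835 282639893378122
1238928230896843060801 63059786610325980840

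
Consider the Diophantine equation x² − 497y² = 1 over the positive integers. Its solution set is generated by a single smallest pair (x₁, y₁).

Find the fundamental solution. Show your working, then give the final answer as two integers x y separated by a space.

1201887 53912

[22; 3,2,2,5,6,5,2,2,3,44] for √497; ℓ=10 ⇒ convergent index 9
i=0: a=22 ⇒ p=22, q=1
i=1: a=3 ⇒ p=67, q=3
…
i=3: a=2 ⇒ p=379, q=17
i=4: a=5 ⇒ p=2051, q=92
i=5: a=6 ⇒ p=12685, q=569
i=6: a=5 ⇒ p=65476, q=2937
…
i=8: a=2 ⇒ p=352750, q=15823
i=9: a=3 ⇒ p=1201887, q=53912
→ (1201887, 53912).  Check: 1201887²=1444532360769, 497·53912²=1444532360768, difference 1.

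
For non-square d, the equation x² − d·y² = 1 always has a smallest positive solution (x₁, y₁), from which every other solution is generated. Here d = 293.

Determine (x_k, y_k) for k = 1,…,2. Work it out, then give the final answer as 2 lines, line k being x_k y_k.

12320649 719780
303596783562401 17736313474440

√293 = [17; 8,1,1,8,34, …], period ℓ=5 (odd) → k=9
i=0: a=17 ⇒ p=17, q=1
i=1: a=8 ⇒ p=137, q=8
…
i=3: a=1 ⇒ p=291, q=17
i=4: a=8 ⇒ p=2482, q=145
i=5: a=34 ⇒ p=84679, q=4947
i=6: a=8 ⇒ p=679914, q=39721
i=7: a=1 ⇒ p=764593, q=44668
i=8: a=1 ⇒ p=1444507, q=84389
i=9: a=8 ⇒ p=12320649, q=719780
fundamental: x₁=12320649, y₁=719780  (since 151798391781201 − 293·518083248400 = 1)
n=2: (12320649,719780)∘(12320649,719780) = (12320649·12320649+293·719780·719780, 12320649·719780+719780·12320649) = (303596783562401,17736313474440)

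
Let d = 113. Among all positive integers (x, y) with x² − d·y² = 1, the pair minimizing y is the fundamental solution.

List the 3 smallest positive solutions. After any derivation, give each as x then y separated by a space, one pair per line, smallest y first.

√113 → a₀=10, period (1,1,1,2,2,1,1,1,20); ℓ=9 odd so k=17
i=0: a=10 ⇒ p=10, q=1
i=1: a=1 ⇒ p=11, q=1
i=2: a=1 ⇒ p=21, q=2
…
i=4: a=2 ⇒ p=85, q=8
…
i=6: a=1 ⇒ p=287, q=27
i=7: a=1 ⇒ p=489, q=46
i=8: a=1 ⇒ p=776, q=73
i=9: a=20 ⇒ p=16009, q=1506
i=10: a=1 ⇒ p=16785, q=1579
i=11: a=1 ⇒ p=32794, q=3085
…
i=13: a=2 ⇒ p=131952, q=12413
i=14: a=2 ⇒ p=313483, q=29490
…
i=16: a=1 ⇒ p=758918, q=71393
i=17: a=1 ⇒ p=1204353, q=113296
(x₁, y₁) = (1204353, 113296);  1204353² − 113·113296² = 1 ✓
(x_2, y_2) = (1204353·1204353 + 113·113296·113296, 1204353·113296 + 113296·1204353) = (2900932297217, 272896754976)
(x_3, y_3) = (1204353·2900932297217 + 113·113296·272896754976, 1204353·272896754976 + 113296·2900932297217) = (6987493029899166849, 657328051091107760)

1204353 113296
2900932297217 272896754976
6987493029899166849 657328051091107760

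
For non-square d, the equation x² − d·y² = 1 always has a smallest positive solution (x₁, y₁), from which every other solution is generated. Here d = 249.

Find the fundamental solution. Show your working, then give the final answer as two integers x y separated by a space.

8553815 542076

√249 → a₀=15, period (1,3,1,1,5,…,3,1,30); ℓ=16 even so k=15
step 0: (15, 1)  from 15·(1,0) + (0,1)
step 1: (16, 1)  from 1·(15,1) + (1,0)
…
step 4: (142, 9)  from 1·(79,5) + (63,4)
step 5: (789, 50)  from 5·(142,9) + (79,5)
step 6: (931, 59)  from 1·(789,50) + (142,9)
…
step 8: (36751, 2329)  from 10·(3582,227) + (931,59)
…
step 11: (866765, 54929)  from 5·(150586,9543) + (113835,7214)
step 12: (1017351, 64472)  from 1·(866765,54929) + (150586,9543)
step 13: (1884116, 119401)  from 1·(1017351,64472) + (866765,54929)
step 14: (6669699, 422675)  from 3·(1884116,119401) + (1017351,64472)
step 15: (8553815, 542076)  from 1·(6669699,422675) + (1884116,119401)
fundamental: x₁=8553815, y₁=542076  (since 73167751054225 − 249·293846389776 = 1)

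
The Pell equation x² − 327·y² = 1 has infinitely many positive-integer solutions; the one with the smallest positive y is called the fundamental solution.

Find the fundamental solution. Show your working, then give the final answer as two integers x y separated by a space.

217 12

d=327: √d = [18; 12,36] (ℓ=2, even), read p_1/q_1
a_0=18:  p_0=18·1+0=18,  q_0=18·0+1=1
a_1=12:  p_1=12·18+1=217,  q_1=12·1+0=12
→ (217, 12).  Check: 217²=47089, 327·12²=47088, difference 1.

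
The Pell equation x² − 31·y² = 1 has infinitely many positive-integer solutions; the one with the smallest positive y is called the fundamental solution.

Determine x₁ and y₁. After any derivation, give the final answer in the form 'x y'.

[5; 1,1,3,5,3,1,1,10] for √31; ℓ=8 ⇒ convergent index 7
i=0: a=5 ⇒ p=5, q=1
i=1: a=1 ⇒ p=6, q=1
i=2: a=1 ⇒ p=11, q=2
i=3: a=3 ⇒ p=39, q=7
i=4: a=5 ⇒ p=206, q=37
…
i=6: a=1 ⇒ p=863, q=155
i=7: a=1 ⇒ p=1520, q=273
fundamental: x₁=1520, y₁=273  (since 2310400 − 31·74529 = 1)

1520 273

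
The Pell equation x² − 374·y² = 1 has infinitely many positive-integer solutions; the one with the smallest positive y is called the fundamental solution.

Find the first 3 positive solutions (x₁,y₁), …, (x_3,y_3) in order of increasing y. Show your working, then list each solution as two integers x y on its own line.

[19; 2,1,18,1,2,38] for √374; ℓ=6 ⇒ convergent index 5
i=0: a=19 ⇒ p=19, q=1
…
i=2: a=1 ⇒ p=58, q=3
i=3: a=18 ⇒ p=1083, q=56
i=4: a=1 ⇒ p=1141, q=59
i=5: a=2 ⇒ p=3365, q=174
fundamental: x₁=3365, y₁=174  (since 11323225 − 374·30276 = 1)
n=2: (3365,174)∘(3365,174) = (3365·3365+374·174·174, 3365·174+174·3365) = (22646449,1171020)
n=3: (22646449,1171020)∘(3365,174) = (3365·22646449+374·174·1171020, 3365·1171020+174·22646449) = (152410598405,7880964426)

3365 174
22646449 1171020
152410598405 7880964426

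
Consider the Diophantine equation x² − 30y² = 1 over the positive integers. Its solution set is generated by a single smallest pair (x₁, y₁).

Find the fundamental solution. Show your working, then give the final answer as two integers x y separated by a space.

√30 = [5; 2,10, …], period ℓ=2 (even) → k=1
i=0: a=5 ⇒ p=5, q=1
i=1: a=2 ⇒ p=11, q=2
(x₁, y₁) = (11, 2);  11² − 30·2² = 1 ✓

11 2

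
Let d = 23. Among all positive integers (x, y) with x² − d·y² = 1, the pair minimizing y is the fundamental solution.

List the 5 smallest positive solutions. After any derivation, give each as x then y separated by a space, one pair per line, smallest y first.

24 5
1151 240
55224 11515
2649601 552480
127125624 26507525

√23 → a₀=4, period (1,3,1,8); ℓ=4 even so k=3
step 0: (4, 1)  from 4·(1,0) + (0,1)
step 1: (5, 1)  from 1·(4,1) + (1,0)
step 2: (19, 4)  from 3·(5,1) + (4,1)
step 3: (24, 5)  from 1·(19,4) + (5,1)
(x₁, y₁) = (24, 5);  24² − 23·5² = 1 ✓
(x_2, y_2) = (24·24 + 23·5·5, 24·5 + 5·24) = (1151, 240)
(x_3, y_3) = (24·1151 + 23·5·240, 24·240 + 5·1151) = (55224, 11515)
(x_4, y_4) = (24·55224 + 23·5·11515, 24·11515 + 5·55224) = (2649601, 552480)
(x_5, y_5) = (24·2649601 + 23·5·552480, 24·552480 + 5·2649601) = (127125624, 26507525)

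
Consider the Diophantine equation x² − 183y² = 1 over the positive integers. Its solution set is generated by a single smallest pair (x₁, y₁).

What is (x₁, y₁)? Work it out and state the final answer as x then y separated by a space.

487 36

d=183: √d = [13; 1,1,8,1,1,26] (ℓ=6, even), read p_5/q_5
a_0=13:  p_0=13·1+0=13,  q_0=13·0+1=1
a_1=1:  p_1=1·13+1=14,  q_1=1·1+0=1
a_2=1:  p_2=1·14+13=27,  q_2=1·1+1=2
a_3=8:  p_3=8·27+14=230,  q_3=8·2+1=17
a_4=1:  p_4=1·230+27=257,  q_4=1·17+2=19
a_5=1:  p_5=1·257+230=487,  q_5=1·19+17=36
fundamental: x₁=487, y₁=36  (since 237169 − 183·1296 = 1)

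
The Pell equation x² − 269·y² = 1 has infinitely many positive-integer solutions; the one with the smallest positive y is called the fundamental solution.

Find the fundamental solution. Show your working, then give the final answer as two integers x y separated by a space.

13449 820

√269 = [16; 2,2,32, …], period ℓ=3 (odd) → k=5
step 0: (16, 1)  from 16·(1,0) + (0,1)
…
step 4: (5396, 329)  from 2·(2657,162) + (82,5)
step 5: (13449, 820)  from 2·(5396,329) + (2657,162)
(x₁, y₁) = (13449, 820);  13449² − 269·820² = 1 ✓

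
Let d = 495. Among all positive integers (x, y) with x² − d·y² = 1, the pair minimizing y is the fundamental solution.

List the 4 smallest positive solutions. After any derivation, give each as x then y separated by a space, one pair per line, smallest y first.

89 4
15841 712
2819609 126732
501874561 22557584

d=495: √d = [22; 4,44] (ℓ=2, even), read p_1/q_1
i=0: a=22 ⇒ p=22, q=1
i=1: a=4 ⇒ p=89, q=4
(x₁, y₁) = (89, 4);  89² − 495·4² = 1 ✓
(89+4√495)^2 = 15841 + 712√495
(89+4√495)^3 = 2819609 + 126732√495
(89+4√495)^4 = 501874561 + 22557584√495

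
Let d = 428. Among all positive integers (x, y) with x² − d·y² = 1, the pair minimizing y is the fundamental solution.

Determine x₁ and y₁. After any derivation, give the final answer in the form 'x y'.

d=428: √d = [20; 1,2,4,1,5,10,5,1,4,2,1,40] (ℓ=12, even), read p_11/q_11
a_0=20:  p_0=20·1+0=20,  q_0=20·0+1=1
a_1=1:  p_1=1·20+1=21,  q_1=1·1+0=1
…
a_3=4:  p_3=4·62+21=269,  q_3=4·3+1=13
a_4=1:  p_4=1·269+62=331,  q_4=1·13+3=16
…
a_7=5:  p_7=5·19571+1924=99779,  q_7=5·946+93=4823
a_8=1:  p_8=1·99779+19571=119350,  q_8=1·4823+946=5769
a_9=4:  p_9=4·119350+99779=577179,  q_9=4·5769+4823=27899
a_10=2:  p_10=2·577179+119350=1273708,  q_10=2·27899+5769=61567
a_11=1:  p_11=1·1273708+577179=1850887,  q_11=1·61567+27899=89466
→ (1850887, 89466).  Check: 1850887²=3425782686769, 428·89466²=3425782686768, difference 1.

1850887 89466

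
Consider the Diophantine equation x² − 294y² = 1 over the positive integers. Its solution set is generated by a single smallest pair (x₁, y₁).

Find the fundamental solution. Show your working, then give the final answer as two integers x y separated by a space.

d=294: √d = [17; 6,1,4,1,6,34] (ℓ=6, even), read p_5/q_5
k=0  a_k=17  p_k/q_k = 17/1
k=1  a_k=6  p_k/q_k = 103/6
…
k=3  a_k=4  p_k/q_k = 583/34
k=4  a_k=1  p_k/q_k = 703/41
k=5  a_k=6  p_k/q_k = 4801/280
fundamental: x₁=4801, y₁=280  (since 23049601 − 294·78400 = 1)

4801 280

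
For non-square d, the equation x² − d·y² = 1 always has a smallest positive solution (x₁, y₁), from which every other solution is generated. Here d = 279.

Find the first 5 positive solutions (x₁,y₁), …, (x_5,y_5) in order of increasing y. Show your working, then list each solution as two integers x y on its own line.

1520 91
4620799 276640
14047227440 840985509
42703566796801 2556595670720
129818829015047600 7772049998003291

[16; 1,2,2,1,2,2,1,32] for √279; ℓ=8 ⇒ convergent index 7
a_0=16:  p_0=16·1+0=16,  q_0=16·0+1=1
…
a_6=2:  p_6=2·451+167=1069,  q_6=2·27+10=64
a_7=1:  p_7=1·1069+451=1520,  q_7=1·64+27=91
→ (1520, 91).  Check: 1520²=2310400, 279·91²=2310399, difference 1.
n=2: (1520,91)∘(1520,91) = (1520·1520+279·91·91, 1520·91+91·1520) = (4620799,276640)
n=3: (4620799,276640)∘(1520,91) = (1520·4620799+279·91·276640, 1520·276640+91·4620799) = (14047227440,840985509)
n=4: (14047227440,840985509)∘(1520,91) = (1520·14047227440+279·91·840985509, 1520·840985509+91·14047227440) = (42703566796801,2556595670720)
n=5: (42703566796801,2556595670720)∘(1520,91) = (1520·42703566796801+279·91·2556595670720, 1520·2556595670720+91·42703566796801) = (129818829015047600,7772049998003291)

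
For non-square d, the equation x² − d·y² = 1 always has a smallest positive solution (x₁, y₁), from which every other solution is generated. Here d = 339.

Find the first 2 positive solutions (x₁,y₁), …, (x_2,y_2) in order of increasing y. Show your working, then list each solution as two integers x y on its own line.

√339 = [18; 2,2,2,1,17,1,2,2,2,36, …], period ℓ=10 (even) → k=9
step 0: (18, 1)  from 18·(1,0) + (0,1)
…
step 2: (92, 5)  from 2·(37,2) + (18,1)
step 3: (221, 12)  from 2·(92,5) + (37,2)
step 4: (313, 17)  from 1·(221,12) + (92,5)
step 5: (5542, 301)  from 17·(313,17) + (221,12)
step 6: (5855, 318)  from 1·(5542,301) + (313,17)
step 7: (17252, 937)  from 2·(5855,318) + (5542,301)
step 8: (40359, 2192)  from 2·(17252,937) + (5855,318)
step 9: (97970, 5321)  from 2·(40359,2192) + (17252,937)
(x₁, y₁) = (97970, 5321);  97970² − 339·5321² = 1 ✓
k=2:  x_2 = 97970·97970+339·5321·5321 = 19196241799,  y_2 = 97970·5321+5321·97970 = 1042596740

97970 5321
19196241799 1042596740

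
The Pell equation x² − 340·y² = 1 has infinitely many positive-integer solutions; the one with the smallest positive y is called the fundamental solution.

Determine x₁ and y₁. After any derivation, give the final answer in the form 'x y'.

d=340: √d = [18; 2,3,1,1,1,…,3,2,36] (ℓ=14, even), read p_13/q_13
step 0: (18, 1)  from 18·(1,0) + (0,1)
…
step 2: (129, 7)  from 3·(37,2) + (18,1)
step 3: (166, 9)  from 1·(129,7) + (37,2)
…
step 5: (461, 25)  from 1·(295,16) + (166,9)
…
step 7: (6509, 353)  from 8·(756,41) + (461,25)
…
step 9: (13774, 747)  from 1·(7265,394) + (6509,353)
…
step 11: (34813, 1888)  from 1·(21039,1141) + (13774,747)
step 12: (125478, 6805)  from 3·(34813,1888) + (21039,1141)
step 13: (285769, 15498)  from 2·(125478,6805) + (34813,1888)
→ (285769, 15498).  Check: 285769²=81663921361, 340·15498²=81663921360, difference 1.

285769 15498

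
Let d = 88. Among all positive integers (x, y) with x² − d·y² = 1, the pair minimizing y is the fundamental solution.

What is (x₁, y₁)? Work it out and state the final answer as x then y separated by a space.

√88 → a₀=9, period (2,1,1,1,2,18); ℓ=6 even so k=5
i=0: a=9 ⇒ p=9, q=1
…
i=4: a=1 ⇒ p=75, q=8
i=5: a=2 ⇒ p=197, q=21
→ (197, 21).  Check: 197²=38809, 88·21²=38808, difference 1.

197 21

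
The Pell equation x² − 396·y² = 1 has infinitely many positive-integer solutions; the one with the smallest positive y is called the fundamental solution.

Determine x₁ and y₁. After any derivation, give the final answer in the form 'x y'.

199 10

√396 = [19; 1,8,1,38, …], period ℓ=4 (even) → k=3
a_0=19:  p_0=19·1+0=19,  q_0=19·0+1=1
…
a_2=8:  p_2=8·20+19=179,  q_2=8·1+1=9
a_3=1:  p_3=1·179+20=199,  q_3=1·9+1=10
(x₁, y₁) = (199, 10);  199² − 396·10² = 1 ✓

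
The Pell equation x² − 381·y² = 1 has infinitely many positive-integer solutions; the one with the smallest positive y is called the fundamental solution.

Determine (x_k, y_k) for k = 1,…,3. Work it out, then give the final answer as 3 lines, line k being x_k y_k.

[19; 1,1,12,1,1,38] for √381; ℓ=6 ⇒ convergent index 5
step 0: (19, 1)  from 19·(1,0) + (0,1)
step 1: (20, 1)  from 1·(19,1) + (1,0)
step 2: (39, 2)  from 1·(20,1) + (19,1)
…
step 4: (527, 27)  from 1·(488,25) + (39,2)
step 5: (1015, 52)  from 1·(527,27) + (488,25)
→ (1015, 52).  Check: 1015²=1030225, 381·52²=1030224, difference 1.
n=2: (1015,52)∘(1015,52) = (1015·1015+381·52·52, 1015·52+52·1015) = (2060449,105560)
n=3: (2060449,105560)∘(1015,52) = (1015·2060449+381·52·105560, 1015·105560+52·2060449) = (4182710455,214286748)

1015 52
2060449 105560
4182710455 214286748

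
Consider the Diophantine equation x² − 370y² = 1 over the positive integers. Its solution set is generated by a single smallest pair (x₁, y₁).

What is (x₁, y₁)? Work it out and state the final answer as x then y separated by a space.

213859 11118

[19; 4,4,38] for √370; ℓ=3 ⇒ convergent index 5
a_0=19:  p_0=19·1+0=19,  q_0=19·0+1=1
…
a_2=4:  p_2=4·77+19=327,  q_2=4·4+1=17
…
a_4=4:  p_4=4·12503+327=50339,  q_4=4·650+17=2617
a_5=4:  p_5=4·50339+12503=213859,  q_5=4·2617+650=11118
→ (213859, 11118).  Check: 213859²=45735671881, 370·11118²=45735671880, difference 1.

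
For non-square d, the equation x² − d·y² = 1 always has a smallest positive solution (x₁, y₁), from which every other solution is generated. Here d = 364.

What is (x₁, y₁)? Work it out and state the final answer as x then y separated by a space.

√364 → a₀=19, period (12,1,2,3,1,8,1,3,2,1,12,38); ℓ=12 even so k=11
k=0  a_k=19  p_k/q_k = 19/1
k=1  a_k=12  p_k/q_k = 229/12
k=2  a_k=1  p_k/q_k = 248/13
k=3  a_k=2  p_k/q_k = 725/38
k=4  a_k=3  p_k/q_k = 2423/127
k=5  a_k=1  p_k/q_k = 3148/165
k=6  a_k=8  p_k/q_k = 27607/1447
k=7  a_k=1  p_k/q_k = 30755/1612
…
k=9  a_k=2  p_k/q_k = 270499/14178
k=10  a_k=1  p_k/q_k = 390371/20461
k=11  a_k=12  p_k/q_k = 4954951/259710
(x₁, y₁) = (4954951, 259710);  4954951² − 364·259710² = 1 ✓

4954951 259710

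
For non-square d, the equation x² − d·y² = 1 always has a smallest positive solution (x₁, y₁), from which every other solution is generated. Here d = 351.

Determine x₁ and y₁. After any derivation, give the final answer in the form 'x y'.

62425 3332

[18; 1,2,1,3,2,2,2,3,1,2,1,36] for √351; ℓ=12 ⇒ convergent index 11
i=0: a=18 ⇒ p=18, q=1
…
i=2: a=2 ⇒ p=56, q=3
i=3: a=1 ⇒ p=75, q=4
…
i=8: a=3 ⇒ p=12796, q=683
i=9: a=1 ⇒ p=16543, q=883
i=10: a=2 ⇒ p=45882, q=2449
i=11: a=1 ⇒ p=62425, q=3332
→ (62425, 3332).  Check: 62425²=3896880625, 351·3332²=3896880624, difference 1.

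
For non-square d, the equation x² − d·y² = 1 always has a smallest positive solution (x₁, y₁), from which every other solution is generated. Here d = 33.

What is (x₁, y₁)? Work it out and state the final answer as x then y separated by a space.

[5; 1,2,1,10] for √33; ℓ=4 ⇒ convergent index 3
a_0=5:  p_0=5·1+0=5,  q_0=5·0+1=1
…
a_2=2:  p_2=2·6+5=17,  q_2=2·1+1=3
a_3=1:  p_3=1·17+6=23,  q_3=1·3+1=4
(x₁, y₁) = (23, 4);  23² − 33·4² = 1 ✓

23 4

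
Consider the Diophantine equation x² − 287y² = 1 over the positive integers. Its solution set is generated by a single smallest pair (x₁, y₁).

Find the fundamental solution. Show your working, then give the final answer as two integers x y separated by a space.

d=287: √d = [16; 1,15,1,32] (ℓ=4, even), read p_3/q_3
i=0: a=16 ⇒ p=16, q=1
i=1: a=1 ⇒ p=17, q=1
i=2: a=15 ⇒ p=271, q=16
i=3: a=1 ⇒ p=288, q=17
→ (288, 17).  Check: 288²=82944, 287·17²=82943, difference 1.

288 17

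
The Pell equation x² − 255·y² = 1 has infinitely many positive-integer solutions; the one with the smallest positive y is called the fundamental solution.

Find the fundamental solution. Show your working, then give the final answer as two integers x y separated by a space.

16 1

[15; 1,30] for √255; ℓ=2 ⇒ convergent index 1
a_0=15:  p_0=15·1+0=15,  q_0=15·0+1=1
a_1=1:  p_1=1·15+1=16,  q_1=1·1+0=1
→ (16, 1).  Check: 16²=256, 255·1²=255, difference 1.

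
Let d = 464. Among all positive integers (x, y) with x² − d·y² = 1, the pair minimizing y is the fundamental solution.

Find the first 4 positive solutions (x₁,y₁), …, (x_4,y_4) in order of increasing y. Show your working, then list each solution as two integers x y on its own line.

9801 455
192119201 8918910
3765920568201 174828473365
73819574785756801 3426987725981820

√464 = [21; 1,1,5,1,1,1,5,1,1,42, …], period ℓ=10 (even) → k=9
i=0: a=21 ⇒ p=21, q=1
i=1: a=1 ⇒ p=22, q=1
i=2: a=1 ⇒ p=43, q=2
i=3: a=5 ⇒ p=237, q=11
i=4: a=1 ⇒ p=280, q=13
…
i=6: a=1 ⇒ p=797, q=37
i=7: a=5 ⇒ p=4502, q=209
i=8: a=1 ⇒ p=5299, q=246
i=9: a=1 ⇒ p=9801, q=455
fundamental: x₁=9801, y₁=455  (since 96059601 − 464·207025 = 1)
n=2: (9801,455)∘(9801,455) = (9801·9801+464·455·455, 9801·455+455·9801) = (192119201,8918910)
n=3: (192119201,8918910)∘(9801,455) = (9801·192119201+464·455·8918910, 9801·8918910+455·192119201) = (3765920568201,174828473365)
n=4: (3765920568201,174828473365)∘(9801,455) = (9801·3765920568201+464·455·174828473365, 9801·174828473365+455·3765920568201) = (73819574785756801,3426987725981820)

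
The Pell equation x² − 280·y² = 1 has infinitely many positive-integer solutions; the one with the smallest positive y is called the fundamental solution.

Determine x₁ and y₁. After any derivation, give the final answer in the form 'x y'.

251 15

d=280: √d = [16; 1,2,1,2,1,32] (ℓ=6, even), read p_5/q_5
k=0  a_k=16  p_k/q_k = 16/1
k=1  a_k=1  p_k/q_k = 17/1
…
k=3  a_k=1  p_k/q_k = 67/4
k=4  a_k=2  p_k/q_k = 184/11
k=5  a_k=1  p_k/q_k = 251/15
→ (251, 15).  Check: 251²=63001, 280·15²=63000, difference 1.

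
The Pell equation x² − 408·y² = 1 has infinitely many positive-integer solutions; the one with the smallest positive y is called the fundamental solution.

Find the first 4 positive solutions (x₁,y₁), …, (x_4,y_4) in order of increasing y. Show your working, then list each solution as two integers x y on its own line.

d=408: √d = [20; 5,40] (ℓ=2, even), read p_1/q_1
i=0: a=20 ⇒ p=20, q=1
i=1: a=5 ⇒ p=101, q=5
fundamental: x₁=101, y₁=5  (since 10201 − 408·25 = 1)
k=2:  x_2 = 101·101+408·5·5 = 20401,  y_2 = 101·5+5·101 = 1010
k=3:  x_3 = 101·20401+408·5·1010 = 4120901,  y_3 = 101·1010+5·20401 = 204015
k=4:  x_4 = 101·4120901+408·5·204015 = 832401601,  y_4 = 101·204015+5·4120901 = 41210020

101 5
20401 1010
4120901 204015
832401601 41210020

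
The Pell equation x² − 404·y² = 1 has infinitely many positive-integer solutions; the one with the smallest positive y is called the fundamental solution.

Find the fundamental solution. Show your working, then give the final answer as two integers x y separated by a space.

201 10

√404 = [20; 10,40, …], period ℓ=2 (even) → k=1
i=0: a=20 ⇒ p=20, q=1
i=1: a=10 ⇒ p=201, q=10
fundamental: x₁=201, y₁=10  (since 40401 − 404·100 = 1)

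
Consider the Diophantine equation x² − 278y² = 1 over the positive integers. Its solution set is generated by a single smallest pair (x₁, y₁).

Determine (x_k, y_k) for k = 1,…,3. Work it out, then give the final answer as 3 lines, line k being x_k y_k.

[16; 1,2,16,2,1,32] for √278; ℓ=6 ⇒ convergent index 5
i=0: a=16 ⇒ p=16, q=1
…
i=2: a=2 ⇒ p=50, q=3
i=3: a=16 ⇒ p=817, q=49
i=4: a=2 ⇒ p=1684, q=101
i=5: a=1 ⇒ p=2501, q=150
fundamental: x₁=2501, y₁=150  (since 6255001 − 278·22500 = 1)
k=2:  x_2 = 2501·2501+278·150·150 = 12510001,  y_2 = 2501·150+150·2501 = 750300
k=3:  x_3 = 2501·12510001+278·150·750300 = 62575022501,  y_3 = 2501·750300+150·12510001 = 3753000450

2501 150
12510001 750300
62575022501 3753000450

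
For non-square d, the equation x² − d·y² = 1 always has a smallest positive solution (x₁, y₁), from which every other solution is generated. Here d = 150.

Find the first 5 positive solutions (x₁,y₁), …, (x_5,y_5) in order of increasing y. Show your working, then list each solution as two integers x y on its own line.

√150 → a₀=12, period (4,24); ℓ=2 even so k=1
k=0  a_k=12  p_k/q_k = 12/1
k=1  a_k=4  p_k/q_k = 49/4
(x₁, y₁) = (49, 4);  49² − 150·4² = 1 ✓
(x_2, y_2) = (49·49 + 150·4·4, 49·4 + 4·49) = (4801, 392)
(x_3, y_3) = (49·4801 + 150·4·392, 49·392 + 4·4801) = (470449, 38412)
(x_4, y_4) = (49·470449 + 150·4·38412, 49·38412 + 4·470449) = (46099201, 3763984)
(x_5, y_5) = (49·46099201 + 150·4·3763984, 49·3763984 + 4·46099201) = (4517251249, 368832020)

49 4
4801 392
470449 38412
46099201 3763984
4517251249 368832020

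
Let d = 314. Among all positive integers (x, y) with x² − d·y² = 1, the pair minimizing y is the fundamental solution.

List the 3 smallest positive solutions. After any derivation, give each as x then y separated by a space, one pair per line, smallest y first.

√314 → a₀=17, period (1,2,1,1,2,1,34); ℓ=7 odd so k=13
a_0=17:  p_0=17·1+0=17,  q_0=17·0+1=1
a_1=1:  p_1=1·17+1=18,  q_1=1·1+0=1
…
a_4=1:  p_4=1·71+53=124,  q_4=1·4+3=7
a_5=2:  p_5=2·124+71=319,  q_5=2·7+4=18
…
a_7=34:  p_7=34·443+319=15381,  q_7=34·25+18=868
a_8=1:  p_8=1·15381+443=15824,  q_8=1·868+25=893
…
a_10=1:  p_10=1·47029+15824=62853,  q_10=1·2654+893=3547
a_11=1:  p_11=1·62853+47029=109882,  q_11=1·3547+2654=6201
a_12=2:  p_12=2·109882+62853=282617,  q_12=2·6201+3547=15949
a_13=1:  p_13=1·282617+109882=392499,  q_13=1·15949+6201=22150
→ (392499, 22150).  Check: 392499²=154055465001, 314·22150²=154055465000, difference 1.
k=2:  x_2 = 392499·392499+314·22150·22150 = 308110930001,  y_2 = 392499·22150+22150·392499 = 17387705700
k=3:  x_3 = 392499·308110930001+314·22150·17387705700 = 241866463828532499,  y_3 = 392499·17387705700+22150·308110930001 = 13649314199066450

392499 22150
308110930001 17387705700
241866463828532499 13649314199066450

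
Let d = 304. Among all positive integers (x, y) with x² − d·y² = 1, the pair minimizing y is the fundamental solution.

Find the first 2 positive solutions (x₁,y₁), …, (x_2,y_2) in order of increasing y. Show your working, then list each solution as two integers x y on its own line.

d=304: √d = [17; 2,3,2,1,1,1,1,1,2,3,2,34] (ℓ=12, even), read p_11/q_11
i=0: a=17 ⇒ p=17, q=1
i=1: a=2 ⇒ p=35, q=2
…
i=3: a=2 ⇒ p=279, q=16
…
i=10: a=3 ⇒ p=25177, q=1444
i=11: a=2 ⇒ p=57799, q=3315
→ (57799, 3315).  Check: 57799²=3340724401, 304·3315²=3340724400, difference 1.
(x_2, y_2) = (57799·57799 + 304·3315·3315, 57799·3315 + 3315·57799) = (6681448801, 383207370)

57799 3315
6681448801 383207370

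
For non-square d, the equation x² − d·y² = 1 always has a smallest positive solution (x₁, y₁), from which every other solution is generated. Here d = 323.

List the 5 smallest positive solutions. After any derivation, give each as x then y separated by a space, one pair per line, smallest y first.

√323 → a₀=17, period (1,34); ℓ=2 even so k=1
step 0: (17, 1)  from 17·(1,0) + (0,1)
step 1: (18, 1)  from 1·(17,1) + (1,0)
fundamental: x₁=18, y₁=1  (since 324 − 323·1 = 1)
(x_2, y_2) = (18·18 + 323·1·1, 18·1 + 1·18) = (647, 36)
(x_3, y_3) = (18·647 + 323·1·36, 18·36 + 1·647) = (23274, 1295)
(x_4, y_4) = (18·23274 + 323·1·1295, 18·1295 + 1·23274) = (837217, 46584)
(x_5, y_5) = (18·837217 + 323·1·46584, 18·46584 + 1·837217) = (30116538, 1675729)

18 1
647 36
23274 1295
837217 46584
30116538 1675729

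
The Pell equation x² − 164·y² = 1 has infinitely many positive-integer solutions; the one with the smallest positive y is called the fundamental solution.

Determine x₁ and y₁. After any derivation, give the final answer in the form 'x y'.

2049 160

√164 → a₀=12, period (1,4,6,4,1,24); ℓ=6 even so k=5
step 0: (12, 1)  from 12·(1,0) + (0,1)
step 1: (13, 1)  from 1·(12,1) + (1,0)
step 2: (64, 5)  from 4·(13,1) + (12,1)
step 3: (397, 31)  from 6·(64,5) + (13,1)
step 4: (1652, 129)  from 4·(397,31) + (64,5)
step 5: (2049, 160)  from 1·(1652,129) + (397,31)
(x₁, y₁) = (2049, 160);  2049² − 164·160² = 1 ✓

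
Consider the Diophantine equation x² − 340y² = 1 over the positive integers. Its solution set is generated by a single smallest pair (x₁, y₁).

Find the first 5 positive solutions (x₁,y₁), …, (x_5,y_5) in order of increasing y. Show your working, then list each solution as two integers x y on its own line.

285769 15498
163327842721 8857695924
93348068572789129 5062509812995614
53351968415791425367681 2893416733491029538408
30492677324331251603220874249 1653697613020933530509635890

[18; 2,3,1,1,1,…,3,2,36] for √340; ℓ=14 ⇒ convergent index 13
a_0=18:  p_0=18·1+0=18,  q_0=18·0+1=1
a_1=2:  p_1=2·18+1=37,  q_1=2·1+0=2
…
a_3=1:  p_3=1·129+37=166,  q_3=1·7+2=9
…
a_5=1:  p_5=1·295+166=461,  q_5=1·16+9=25
a_6=1:  p_6=1·461+295=756,  q_6=1·25+16=41
a_7=8:  p_7=8·756+461=6509,  q_7=8·41+25=353
a_8=1:  p_8=1·6509+756=7265,  q_8=1·353+41=394
…
a_12=3:  p_12=3·34813+21039=125478,  q_12=3·1888+1141=6805
a_13=2:  p_13=2·125478+34813=285769,  q_13=2·6805+1888=15498
fundamental: x₁=285769, y₁=15498  (since 81663921361 − 340·240188004 = 1)
n=2: (285769,15498)∘(285769,15498) = (285769·285769+340·15498·15498, 285769·15498+15498·285769) = (163327842721,8857695924)
n=3: (163327842721,8857695924)∘(285769,15498) = (285769·163327842721+340·15498·8857695924, 285769·8857695924+15498·163327842721) = (93348068572789129,5062509812995614)
n=4: (93348068572789129,5062509812995614)∘(285769,15498) = (285769·93348068572789129+340·15498·5062509812995614, 285769·5062509812995614+15498·93348068572789129) = (53351968415791425367681,2893416733491029538408)
n=5: (53351968415791425367681,2893416733491029538408)∘(285769,15498) = (285769·53351968415791425367681+340·15498·2893416733491029538408, 285769·2893416733491029538408+15498·53351968415791425367681) = (30492677324331251603220874249,1653697613020933530509635890)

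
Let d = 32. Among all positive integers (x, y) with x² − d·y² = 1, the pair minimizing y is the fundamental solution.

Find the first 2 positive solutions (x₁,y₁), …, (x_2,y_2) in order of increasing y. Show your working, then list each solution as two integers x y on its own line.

√32 = [5; 1,1,1,10, …], period ℓ=4 (even) → k=3
i=0: a=5 ⇒ p=5, q=1
…
i=2: a=1 ⇒ p=11, q=2
i=3: a=1 ⇒ p=17, q=3
→ (17, 3).  Check: 17²=289, 32·3²=288, difference 1.
n=2: (17,3)∘(17,3) = (17·17+32·3·3, 17·3+3·17) = (577,102)

17 3
577 102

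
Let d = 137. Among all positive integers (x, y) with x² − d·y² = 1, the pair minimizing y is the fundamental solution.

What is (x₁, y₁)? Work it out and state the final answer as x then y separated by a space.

√137 → a₀=11, period (1,2,2,1,1,2,2,1,22); ℓ=9 odd so k=17
i=0: a=11 ⇒ p=11, q=1
…
i=2: a=2 ⇒ p=35, q=3
i=3: a=2 ⇒ p=82, q=7
…
i=7: a=2 ⇒ p=1229, q=105
…
i=10: a=1 ⇒ p=41341, q=3532
i=11: a=2 ⇒ p=122279, q=10447
…
i=14: a=1 ⇒ p=694077, q=59299
…
i=16: a=2 ⇒ p=4286741, q=366241
i=17: a=1 ⇒ p=6083073, q=519712
(x₁, y₁) = (6083073, 519712);  6083073² − 137·519712² = 1 ✓

6083073 519712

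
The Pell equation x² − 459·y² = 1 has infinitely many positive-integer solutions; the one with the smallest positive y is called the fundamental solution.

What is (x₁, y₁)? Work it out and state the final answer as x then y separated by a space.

d=459: √d = [21; 2,2,1,4,21,4,1,2,2,42] (ℓ=10, even), read p_9/q_9
i=0: a=21 ⇒ p=21, q=1
…
i=2: a=2 ⇒ p=107, q=5
…
i=4: a=4 ⇒ p=707, q=33
…
i=6: a=4 ⇒ p=60695, q=2833
…
i=8: a=2 ⇒ p=212079, q=9899
i=9: a=2 ⇒ p=499850, q=23331
→ (499850, 23331).  Check: 499850²=249850022500, 459·23331²=249850022499, difference 1.

499850 23331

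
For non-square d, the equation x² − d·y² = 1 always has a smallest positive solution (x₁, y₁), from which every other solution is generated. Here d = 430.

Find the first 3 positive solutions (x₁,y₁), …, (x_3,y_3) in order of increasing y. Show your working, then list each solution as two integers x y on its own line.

√430 → a₀=20, period (1,2,1,3,1,…,2,1,40); ℓ=14 even so k=13
step 0: (20, 1)  from 20·(1,0) + (0,1)
…
step 4: (311, 15)  from 3·(83,4) + (62,3)
step 5: (394, 19)  from 1·(311,15) + (83,4)
…
step 8: (133439, 6435)  from 6·(21794,1051) + (2675,129)
…
step 11: (754371, 36379)  from 1·(599138,28893) + (155233,7486)
step 12: (2107880, 101651)  from 2·(754371,36379) + (599138,28893)
step 13: (2862251, 138030)  from 1·(2107880,101651) + (754371,36379)
→ (2862251, 138030).  Check: 2862251²=8192480787001, 430·138030²=8192480787000, difference 1.
n=2: (2862251,138030)∘(2862251,138030) = (2862251·2862251+430·138030·138030, 2862251·138030+138030·2862251) = (16384961574001,790153011060)
n=3: (16384961574001,790153011060)∘(2862251,138030) = (2862251·16384961574001+430·138030·790153011060, 2862251·790153011060+138030·16384961574001) = (93795745300289010251,4523232492118854090)

2862251 138030
16384961574001 790153011060
93795745300289010251 4523232492118854090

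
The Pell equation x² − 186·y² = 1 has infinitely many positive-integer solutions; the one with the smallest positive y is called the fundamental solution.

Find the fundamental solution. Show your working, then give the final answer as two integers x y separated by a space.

7501 550

√186 → a₀=13, period (1,1,1,3,4,3,1,1,1,26); ℓ=10 even so k=9
step 0: (13, 1)  from 13·(1,0) + (0,1)
…
step 2: (27, 2)  from 1·(14,1) + (13,1)
step 3: (41, 3)  from 1·(27,2) + (14,1)
step 4: (150, 11)  from 3·(41,3) + (27,2)
step 5: (641, 47)  from 4·(150,11) + (41,3)
…
step 8: (4787, 351)  from 1·(2714,199) + (2073,152)
step 9: (7501, 550)  from 1·(4787,351) + (2714,199)
(x₁, y₁) = (7501, 550);  7501² − 186·550² = 1 ✓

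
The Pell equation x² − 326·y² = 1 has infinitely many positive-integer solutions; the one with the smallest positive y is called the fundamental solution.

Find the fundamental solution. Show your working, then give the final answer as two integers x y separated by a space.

√326 = [18; 18,36, …], period ℓ=2 (even) → k=1
i=0: a=18 ⇒ p=18, q=1
i=1: a=18 ⇒ p=325, q=18
fundamental: x₁=325, y₁=18  (since 105625 − 326·324 = 1)

325 18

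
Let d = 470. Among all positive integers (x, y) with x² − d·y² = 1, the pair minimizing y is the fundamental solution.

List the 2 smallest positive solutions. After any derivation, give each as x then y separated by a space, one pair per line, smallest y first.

1691 78
5718961 263796

√470 → a₀=21, period (1,2,8,2,1,42); ℓ=6 even so k=5
a_0=21:  p_0=21·1+0=21,  q_0=21·0+1=1
…
a_2=2:  p_2=2·22+21=65,  q_2=2·1+1=3
a_3=8:  p_3=8·65+22=542,  q_3=8·3+1=25
a_4=2:  p_4=2·542+65=1149,  q_4=2·25+3=53
a_5=1:  p_5=1·1149+542=1691,  q_5=1·53+25=78
(x₁, y₁) = (1691, 78);  1691² − 470·78² = 1 ✓
k=2:  x_2 = 1691·1691+470·78·78 = 5718961,  y_2 = 1691·78+78·1691 = 263796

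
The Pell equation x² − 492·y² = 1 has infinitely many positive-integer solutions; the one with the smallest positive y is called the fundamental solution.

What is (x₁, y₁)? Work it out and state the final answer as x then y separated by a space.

29767 1342

√492 → a₀=22, period (5,1,1,10,1,1,5,44); ℓ=8 even so k=7
step 0: (22, 1)  from 22·(1,0) + (0,1)
step 1: (111, 5)  from 5·(22,1) + (1,0)
…
step 3: (244, 11)  from 1·(133,6) + (111,5)
…
step 5: (2817, 127)  from 1·(2573,116) + (244,11)
step 6: (5390, 243)  from 1·(2817,127) + (2573,116)
step 7: (29767, 1342)  from 5·(5390,243) + (2817,127)
fundamental: x₁=29767, y₁=1342  (since 886074289 − 492·1800964 = 1)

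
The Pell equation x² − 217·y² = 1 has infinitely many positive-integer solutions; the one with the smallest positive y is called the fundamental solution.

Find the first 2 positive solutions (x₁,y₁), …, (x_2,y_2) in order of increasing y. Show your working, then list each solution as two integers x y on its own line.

3844063 260952
29553640695937 2006231855952

d=217: √d = [14; 1,2,1,2,1,…,2,1,28] (ℓ=16, even), read p_15/q_15
step 0: (14, 1)  from 14·(1,0) + (0,1)
…
step 2: (44, 3)  from 2·(15,1) + (14,1)
step 3: (59, 4)  from 1·(44,3) + (15,1)
…
step 5: (221, 15)  from 1·(162,11) + (59,4)
step 6: (383, 26)  from 1·(221,15) + (162,11)
…
step 8: (15055, 1022)  from 4·(3668,249) + (383,26)
step 9: (139163, 9447)  from 9·(15055,1022) + (3668,249)
…
step 12: (740980, 50301)  from 2·(293381,19916) + (154218,10469)
step 13: (1034361, 70217)  from 1·(740980,50301) + (293381,19916)
step 14: (2809702, 190735)  from 2·(1034361,70217) + (740980,50301)
step 15: (3844063, 260952)  from 1·(2809702,190735) + (1034361,70217)
fundamental: x₁=3844063, y₁=260952  (since 14776820347969 − 217·68095946304 = 1)
(x_2, y_2) = (3844063·3844063 + 217·260952·260952, 3844063·260952 + 260952·3844063) = (29553640695937, 2006231855952)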